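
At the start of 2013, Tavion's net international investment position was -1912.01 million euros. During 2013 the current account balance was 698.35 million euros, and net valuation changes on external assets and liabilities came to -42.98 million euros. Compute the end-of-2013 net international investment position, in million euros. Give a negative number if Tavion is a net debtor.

-1256.64

Change in NIIP = current account + net valuation change = 698.35 + (-42.98) = 655.37
End-of-year NIIP = -1912.01 + 655.37 = -1256.64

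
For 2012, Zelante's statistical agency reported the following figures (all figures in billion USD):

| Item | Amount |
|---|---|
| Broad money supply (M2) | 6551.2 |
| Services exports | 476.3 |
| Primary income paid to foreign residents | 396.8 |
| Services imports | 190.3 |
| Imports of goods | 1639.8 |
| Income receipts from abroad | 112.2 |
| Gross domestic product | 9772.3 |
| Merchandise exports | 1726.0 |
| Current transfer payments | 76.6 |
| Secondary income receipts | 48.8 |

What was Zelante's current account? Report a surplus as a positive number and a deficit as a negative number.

Goods balance = 1726.0 - 1639.8 = 86.2
Services balance = 476.3 - 190.3 = 286.0
Trade balance (goods + services) = 86.2 + 286.0 = 372.2
Net primary income = 112.2 - 396.8 = -284.6
Net secondary income = 48.8 - 76.6 = -27.8
Current account = 372.2 + (-284.6) + (-27.8) = 59.8

59.8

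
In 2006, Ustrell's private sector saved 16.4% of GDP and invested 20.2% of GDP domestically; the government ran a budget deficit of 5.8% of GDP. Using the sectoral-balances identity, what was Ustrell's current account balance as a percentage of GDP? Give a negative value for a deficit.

-9.6

By the sectoral-balances identity, CA = (S_private - I) + (T - G).
Private balance = 16.4 - 20.2 = -3.8
Government balance (T - G) = -5.8
CA = -3.8 + (-5.8) = -9.6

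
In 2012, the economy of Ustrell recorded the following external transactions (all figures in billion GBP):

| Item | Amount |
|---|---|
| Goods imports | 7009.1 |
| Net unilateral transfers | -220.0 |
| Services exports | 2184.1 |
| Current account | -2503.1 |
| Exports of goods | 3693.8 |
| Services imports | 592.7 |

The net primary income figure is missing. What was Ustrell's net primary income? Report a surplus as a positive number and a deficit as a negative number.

Current account = goods balance + services balance + net primary income + net secondary income
Sum of the known components = -1943.9
Net primary income = CA - (known components) = -2503.1 - (-1943.9) = -559.2

-559.2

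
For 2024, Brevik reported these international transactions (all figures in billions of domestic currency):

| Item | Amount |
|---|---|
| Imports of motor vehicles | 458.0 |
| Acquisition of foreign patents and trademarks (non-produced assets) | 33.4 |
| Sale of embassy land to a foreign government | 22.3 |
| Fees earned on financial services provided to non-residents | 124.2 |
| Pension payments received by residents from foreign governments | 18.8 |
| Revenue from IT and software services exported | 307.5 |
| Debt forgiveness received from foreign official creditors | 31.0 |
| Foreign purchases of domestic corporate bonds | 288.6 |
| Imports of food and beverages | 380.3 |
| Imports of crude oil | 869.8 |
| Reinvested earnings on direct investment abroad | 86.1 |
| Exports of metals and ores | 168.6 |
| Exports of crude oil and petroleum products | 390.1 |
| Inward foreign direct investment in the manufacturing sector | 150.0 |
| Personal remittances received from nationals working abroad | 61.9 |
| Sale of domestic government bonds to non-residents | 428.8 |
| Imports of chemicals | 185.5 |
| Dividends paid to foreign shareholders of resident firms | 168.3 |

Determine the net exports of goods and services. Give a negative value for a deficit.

Goods: -185.5 + 390.1 - 869.8 - 380.3 - 458.0 + 168.6 = -1334.9
Services: 124.2 + 307.5 = 431.7
Trade balance = -1334.9 + 431.7 = -903.2
(Excluded from the trade balance — capital account: acquisition of foreign patents and trademarks (non-produced assets) 33.4, sale of embassy land to a foreign government 22.3, debt forgiveness received from foreign official creditors 31.0; secondary income: pension payments received by residents from foreign governments 18.8, personal remittances received from nationals working abroad 61.9; financial account: foreign purchases of domestic corporate bonds 288.6, inward foreign direct investment in the manufacturing sector 150.0, sale of domestic government bonds to non-residents 428.8; primary income: reinvested earnings on direct investment abroad 86.1, dividends paid to foreign shareholders of resident firms 168.3.)

-903.2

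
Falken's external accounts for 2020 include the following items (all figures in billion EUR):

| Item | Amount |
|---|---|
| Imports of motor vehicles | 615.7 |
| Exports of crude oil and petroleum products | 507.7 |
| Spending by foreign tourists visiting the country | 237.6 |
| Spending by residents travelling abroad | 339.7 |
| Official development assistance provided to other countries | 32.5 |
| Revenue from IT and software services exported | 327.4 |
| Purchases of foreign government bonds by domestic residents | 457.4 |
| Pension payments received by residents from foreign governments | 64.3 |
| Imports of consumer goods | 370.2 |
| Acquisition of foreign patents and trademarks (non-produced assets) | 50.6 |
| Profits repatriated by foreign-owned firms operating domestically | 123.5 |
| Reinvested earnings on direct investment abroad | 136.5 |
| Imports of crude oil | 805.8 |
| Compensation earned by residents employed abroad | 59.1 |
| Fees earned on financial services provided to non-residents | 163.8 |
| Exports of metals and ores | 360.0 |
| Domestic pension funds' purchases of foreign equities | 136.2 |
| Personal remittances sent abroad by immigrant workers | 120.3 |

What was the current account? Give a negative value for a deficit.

Goods: -370.2 + 360.0 + 507.7 - 615.7 - 805.8 = -924.0
Services: 163.8 + 237.6 + 327.4 - 339.7 = 389.1
Primary income: -123.5 + 136.5 + 59.1 = 72.1
Secondary income: 64.3 - 32.5 - 120.3 = -88.5
Current account = (-924.0) + 389.1 + 72.1 + (-88.5) = -551.3
(Excluded from the current account — financial account: purchases of foreign government bonds by domestic residents 457.4, domestic pension funds' purchases of foreign equities 136.2; capital account: acquisition of foreign patents and trademarks (non-produced assets) 50.6.)

-551.3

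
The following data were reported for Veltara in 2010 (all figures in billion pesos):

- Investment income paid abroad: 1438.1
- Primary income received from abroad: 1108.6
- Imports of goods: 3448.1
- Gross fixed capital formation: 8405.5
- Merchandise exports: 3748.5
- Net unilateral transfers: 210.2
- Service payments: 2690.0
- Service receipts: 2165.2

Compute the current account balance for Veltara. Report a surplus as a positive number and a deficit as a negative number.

Goods balance = 3748.5 - 3448.1 = 300.4
Services balance = 2165.2 - 2690.0 = -524.8
Trade balance (goods + services) = 300.4 + (-524.8) = -224.4
Net primary income = 1108.6 - 1438.1 = -329.5
Net secondary income = 210.2
Current account = -224.4 + (-329.5) + 210.2 = -343.7

-343.7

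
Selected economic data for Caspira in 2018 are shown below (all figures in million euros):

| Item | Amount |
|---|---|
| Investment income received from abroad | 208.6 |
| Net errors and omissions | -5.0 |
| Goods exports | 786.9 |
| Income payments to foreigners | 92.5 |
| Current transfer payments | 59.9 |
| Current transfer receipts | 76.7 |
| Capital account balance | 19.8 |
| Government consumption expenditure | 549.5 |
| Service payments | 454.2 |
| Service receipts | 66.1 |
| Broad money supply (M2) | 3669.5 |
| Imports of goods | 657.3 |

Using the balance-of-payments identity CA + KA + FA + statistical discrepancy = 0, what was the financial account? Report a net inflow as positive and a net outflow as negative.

Goods balance = 786.9 - 657.3 = 129.6
Services balance = 66.1 - 454.2 = -388.1
Trade balance (goods + services) = 129.6 + (-388.1) = -258.5
Net primary income = 208.6 - 92.5 = 116.1
Net secondary income = 76.7 - 59.9 = 16.8
Current account = -258.5 + 116.1 + 16.8 = -125.6
Financial account = -(-125.6 + 19.8 + (-5.0)) = 110.8

110.8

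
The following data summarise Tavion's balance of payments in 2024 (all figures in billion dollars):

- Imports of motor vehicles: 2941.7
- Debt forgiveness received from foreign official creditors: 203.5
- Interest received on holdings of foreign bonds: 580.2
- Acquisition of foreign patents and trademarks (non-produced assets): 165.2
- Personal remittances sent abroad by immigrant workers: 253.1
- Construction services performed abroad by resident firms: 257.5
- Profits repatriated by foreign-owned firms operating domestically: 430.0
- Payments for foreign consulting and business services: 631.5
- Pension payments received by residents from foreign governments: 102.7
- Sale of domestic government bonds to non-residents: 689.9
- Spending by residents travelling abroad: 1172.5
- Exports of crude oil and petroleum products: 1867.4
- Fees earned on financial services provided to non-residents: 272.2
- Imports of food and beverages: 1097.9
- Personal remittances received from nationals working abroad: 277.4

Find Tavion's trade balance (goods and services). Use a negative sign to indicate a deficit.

-3446.5

Goods: -1097.9 + 1867.4 - 2941.7 = -2172.2
Services: 257.5 + 272.2 - 1172.5 - 631.5 = -1274.3
Trade balance = -2172.2 + (-1274.3) = -3446.5
(Excluded from the trade balance — capital account: debt forgiveness received from foreign official creditors 203.5, acquisition of foreign patents and trademarks (non-produced assets) 165.2; primary income: interest received on holdings of foreign bonds 580.2, profits repatriated by foreign-owned firms operating domestically 430.0; secondary income: personal remittances sent abroad by immigrant workers 253.1, pension payments received by residents from foreign governments 102.7, personal remittances received from nationals working abroad 277.4; financial account: sale of domestic government bonds to non-residents 689.9.)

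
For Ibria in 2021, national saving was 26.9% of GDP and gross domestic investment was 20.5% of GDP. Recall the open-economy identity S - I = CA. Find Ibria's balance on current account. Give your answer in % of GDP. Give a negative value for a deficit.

6.4

S - I = CA (net lending to the rest of the world).
CA = S - I = 26.9 - 20.5 = 6.4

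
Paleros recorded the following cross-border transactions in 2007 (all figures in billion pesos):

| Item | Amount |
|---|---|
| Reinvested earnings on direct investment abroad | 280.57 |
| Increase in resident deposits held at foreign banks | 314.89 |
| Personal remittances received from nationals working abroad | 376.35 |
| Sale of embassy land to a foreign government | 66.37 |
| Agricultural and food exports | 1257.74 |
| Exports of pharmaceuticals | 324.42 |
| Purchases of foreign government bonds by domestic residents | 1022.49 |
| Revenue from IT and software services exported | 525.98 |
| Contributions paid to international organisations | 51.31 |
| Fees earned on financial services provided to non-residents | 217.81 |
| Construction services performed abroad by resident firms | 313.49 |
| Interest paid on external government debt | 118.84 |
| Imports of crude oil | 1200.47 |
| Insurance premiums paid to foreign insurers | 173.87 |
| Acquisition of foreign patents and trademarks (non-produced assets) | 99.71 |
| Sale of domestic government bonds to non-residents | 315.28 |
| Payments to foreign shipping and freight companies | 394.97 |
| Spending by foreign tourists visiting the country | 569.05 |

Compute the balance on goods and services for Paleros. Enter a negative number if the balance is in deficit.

1439.18

Goods: 1257.74 - 1200.47 + 324.42 = 381.69
Services: -173.87 - 394.97 + 525.98 + 217.81 + 569.05 + 313.49 = 1057.49
Trade balance = 381.69 + 1057.49 = 1439.18
(Excluded from the trade balance — primary income: reinvested earnings on direct investment abroad 280.57, interest paid on external government debt 118.84; financial account: increase in resident deposits held at foreign banks 314.89, purchases of foreign government bonds by domestic residents 1022.49, sale of domestic government bonds to non-residents 315.28; secondary income: personal remittances received from nationals working abroad 376.35, contributions paid to international organisations 51.31; capital account: sale of embassy land to a foreign government 66.37, acquisition of foreign patents and trademarks (non-produced assets) 99.71.)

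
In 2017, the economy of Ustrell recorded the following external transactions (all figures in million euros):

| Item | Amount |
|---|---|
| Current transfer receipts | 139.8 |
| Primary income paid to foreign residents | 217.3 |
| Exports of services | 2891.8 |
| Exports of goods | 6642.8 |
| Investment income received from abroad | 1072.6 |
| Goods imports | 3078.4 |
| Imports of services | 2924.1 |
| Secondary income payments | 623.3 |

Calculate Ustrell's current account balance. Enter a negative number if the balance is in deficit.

Goods balance = 6642.8 - 3078.4 = 3564.4
Services balance = 2891.8 - 2924.1 = -32.3
Trade balance (goods + services) = 3564.4 + (-32.3) = 3532.1
Net primary income = 1072.6 - 217.3 = 855.3
Net secondary income = 139.8 - 623.3 = -483.5
Current account = 3532.1 + 855.3 + (-483.5) = 3903.9

3903.9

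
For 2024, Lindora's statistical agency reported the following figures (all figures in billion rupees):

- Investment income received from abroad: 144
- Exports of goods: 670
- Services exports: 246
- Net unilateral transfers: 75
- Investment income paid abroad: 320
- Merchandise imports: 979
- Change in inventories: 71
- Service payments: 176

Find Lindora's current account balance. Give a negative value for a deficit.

Goods balance = 670 - 979 = -309
Services balance = 246 - 176 = 70
Trade balance (goods + services) = -309 + 70 = -239
Net primary income = 144 - 320 = -176
Net secondary income = 75
Current account = -239 + (-176) + 75 = -340

-340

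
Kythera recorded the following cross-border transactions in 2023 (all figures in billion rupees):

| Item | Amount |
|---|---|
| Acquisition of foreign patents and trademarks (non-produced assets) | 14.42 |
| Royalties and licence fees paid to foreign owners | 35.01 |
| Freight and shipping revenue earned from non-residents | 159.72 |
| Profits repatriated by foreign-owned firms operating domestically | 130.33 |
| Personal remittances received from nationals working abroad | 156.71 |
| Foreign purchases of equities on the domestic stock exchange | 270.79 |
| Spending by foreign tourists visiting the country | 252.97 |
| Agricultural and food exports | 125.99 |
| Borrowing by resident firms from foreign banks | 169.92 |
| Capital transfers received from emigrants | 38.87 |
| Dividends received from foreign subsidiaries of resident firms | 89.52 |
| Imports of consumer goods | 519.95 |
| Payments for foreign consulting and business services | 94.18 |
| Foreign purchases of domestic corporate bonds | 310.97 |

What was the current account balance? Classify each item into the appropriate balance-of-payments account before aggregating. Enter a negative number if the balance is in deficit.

Goods: -519.95 + 125.99 = -393.96
Services: -35.01 + 159.72 - 94.18 + 252.97 = 283.50
Primary income: 89.52 - 130.33 = -40.81
Secondary income: 156.71
Current account = (-393.96) + 283.50 + (-40.81) + 156.71 = 5.44
(Excluded from the current account — capital account: acquisition of foreign patents and trademarks (non-produced assets) 14.42, capital transfers received from emigrants 38.87; financial account: foreign purchases of equities on the domestic stock exchange 270.79, borrowing by resident firms from foreign banks 169.92, foreign purchases of domestic corporate bonds 310.97.)

5.44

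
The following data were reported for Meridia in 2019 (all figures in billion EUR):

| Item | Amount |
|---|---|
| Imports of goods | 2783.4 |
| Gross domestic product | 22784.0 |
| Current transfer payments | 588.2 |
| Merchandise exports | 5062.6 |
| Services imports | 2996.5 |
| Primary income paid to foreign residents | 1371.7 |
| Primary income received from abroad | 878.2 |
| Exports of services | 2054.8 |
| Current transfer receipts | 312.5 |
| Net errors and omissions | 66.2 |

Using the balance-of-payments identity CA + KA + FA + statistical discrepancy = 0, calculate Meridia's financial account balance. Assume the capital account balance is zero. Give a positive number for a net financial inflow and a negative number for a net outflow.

Goods balance = 5062.6 - 2783.4 = 2279.2
Services balance = 2054.8 - 2996.5 = -941.7
Trade balance (goods + services) = 2279.2 + (-941.7) = 1337.5
Net primary income = 878.2 - 1371.7 = -493.5
Net secondary income = 312.5 - 588.2 = -275.7
Current account = 1337.5 + (-493.5) + (-275.7) = 568.3
Financial account = -(568.3 + 66.2) = -634.5

-634.5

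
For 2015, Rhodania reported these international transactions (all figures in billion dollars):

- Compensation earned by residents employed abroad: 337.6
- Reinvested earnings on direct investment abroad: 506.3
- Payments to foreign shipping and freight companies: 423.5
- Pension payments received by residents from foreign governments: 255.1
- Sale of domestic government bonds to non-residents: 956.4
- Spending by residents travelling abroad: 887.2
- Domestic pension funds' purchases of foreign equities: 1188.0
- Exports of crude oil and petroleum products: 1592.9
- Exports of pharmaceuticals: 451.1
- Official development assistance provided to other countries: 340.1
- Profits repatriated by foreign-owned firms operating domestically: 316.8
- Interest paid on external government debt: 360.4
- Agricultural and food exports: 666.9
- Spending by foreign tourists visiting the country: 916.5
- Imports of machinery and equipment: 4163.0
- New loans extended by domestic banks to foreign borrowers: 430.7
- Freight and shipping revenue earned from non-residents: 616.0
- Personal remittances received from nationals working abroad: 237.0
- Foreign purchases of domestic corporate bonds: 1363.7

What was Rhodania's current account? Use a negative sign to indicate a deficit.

Goods: 666.9 + 451.1 - 4163.0 + 1592.9 = -1452.1
Services: 616.0 - 423.5 - 887.2 + 916.5 = 221.8
Primary income: -360.4 + 337.6 - 316.8 + 506.3 = 166.7
Secondary income: 237.0 + 255.1 - 340.1 = 152.0
Current account = (-1452.1) + 221.8 + 166.7 + 152.0 = -911.6
(Excluded from the current account — financial account: sale of domestic government bonds to non-residents 956.4, domestic pension funds' purchases of foreign equities 1188.0, new loans extended by domestic banks to foreign borrowers 430.7, foreign purchases of domestic corporate bonds 1363.7.)

-911.6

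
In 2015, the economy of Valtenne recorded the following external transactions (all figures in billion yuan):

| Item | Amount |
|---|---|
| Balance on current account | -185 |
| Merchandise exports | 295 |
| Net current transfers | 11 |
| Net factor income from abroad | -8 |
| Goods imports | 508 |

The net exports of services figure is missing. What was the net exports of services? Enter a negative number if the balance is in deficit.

25

Current account = goods balance + services balance + net primary income + net secondary income
Sum of the known components = -210
Net exports of services = CA - (known components) = -185 - (-210) = 25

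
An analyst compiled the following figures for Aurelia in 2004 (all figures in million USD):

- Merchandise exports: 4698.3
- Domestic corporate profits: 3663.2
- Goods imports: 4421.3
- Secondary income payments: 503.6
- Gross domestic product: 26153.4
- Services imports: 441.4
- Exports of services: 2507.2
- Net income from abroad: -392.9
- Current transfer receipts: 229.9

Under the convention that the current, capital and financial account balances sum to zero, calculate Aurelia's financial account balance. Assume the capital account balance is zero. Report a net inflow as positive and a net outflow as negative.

-1676.2

Goods balance = 4698.3 - 4421.3 = 277.0
Services balance = 2507.2 - 441.4 = 2065.8
Trade balance (goods + services) = 277.0 + 2065.8 = 2342.8
Net primary income = -392.9
Net secondary income = 229.9 - 503.6 = -273.7
Current account = 2342.8 + (-392.9) + (-273.7) = 1676.2
Financial account = -(1676.2) = -1676.2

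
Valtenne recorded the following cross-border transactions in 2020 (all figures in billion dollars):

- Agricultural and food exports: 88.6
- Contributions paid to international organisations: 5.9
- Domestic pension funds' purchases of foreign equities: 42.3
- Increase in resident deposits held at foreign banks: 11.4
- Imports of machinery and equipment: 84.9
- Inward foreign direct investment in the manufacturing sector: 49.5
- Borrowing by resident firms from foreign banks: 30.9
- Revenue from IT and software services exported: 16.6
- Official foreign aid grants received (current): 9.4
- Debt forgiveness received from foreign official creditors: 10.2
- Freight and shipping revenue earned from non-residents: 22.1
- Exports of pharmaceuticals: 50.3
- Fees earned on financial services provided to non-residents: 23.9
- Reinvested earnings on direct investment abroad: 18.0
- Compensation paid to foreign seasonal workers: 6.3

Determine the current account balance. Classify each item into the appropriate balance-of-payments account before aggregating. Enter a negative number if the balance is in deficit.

131.8

Goods: 88.6 - 84.9 + 50.3 = 54.0
Services: 16.6 + 22.1 + 23.9 = 62.6
Primary income: -6.3 + 18.0 = 11.7
Secondary income: -5.9 + 9.4 = 3.5
Current account = 54.0 + 62.6 + 11.7 + 3.5 = 131.8
(Excluded from the current account — financial account: domestic pension funds' purchases of foreign equities 42.3, increase in resident deposits held at foreign banks 11.4, inward foreign direct investment in the manufacturing sector 49.5, borrowing by resident firms from foreign banks 30.9; capital account: debt forgiveness received from foreign official creditors 10.2.)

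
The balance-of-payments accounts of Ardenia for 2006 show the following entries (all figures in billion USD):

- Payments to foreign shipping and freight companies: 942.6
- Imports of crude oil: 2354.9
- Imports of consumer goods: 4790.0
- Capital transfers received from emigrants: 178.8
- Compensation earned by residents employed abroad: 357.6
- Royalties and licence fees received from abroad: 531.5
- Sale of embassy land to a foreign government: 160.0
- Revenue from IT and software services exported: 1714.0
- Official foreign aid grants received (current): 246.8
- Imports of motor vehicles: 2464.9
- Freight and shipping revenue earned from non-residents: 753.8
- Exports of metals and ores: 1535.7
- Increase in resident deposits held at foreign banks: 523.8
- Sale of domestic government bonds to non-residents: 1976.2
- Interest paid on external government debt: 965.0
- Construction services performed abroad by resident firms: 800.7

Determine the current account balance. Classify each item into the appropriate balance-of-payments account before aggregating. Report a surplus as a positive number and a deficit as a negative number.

-5577.3

Goods: -2464.9 + 1535.7 - 2354.9 - 4790.0 = -8074.1
Services: 531.5 + 753.8 + 1714.0 - 942.6 + 800.7 = 2857.4
Primary income: 357.6 - 965.0 = -607.4
Secondary income: 246.8
Current account = (-8074.1) + 2857.4 + (-607.4) + 246.8 = -5577.3
(Excluded from the current account — capital account: capital transfers received from emigrants 178.8, sale of embassy land to a foreign government 160.0; financial account: increase in resident deposits held at foreign banks 523.8, sale of domestic government bonds to non-residents 1976.2.)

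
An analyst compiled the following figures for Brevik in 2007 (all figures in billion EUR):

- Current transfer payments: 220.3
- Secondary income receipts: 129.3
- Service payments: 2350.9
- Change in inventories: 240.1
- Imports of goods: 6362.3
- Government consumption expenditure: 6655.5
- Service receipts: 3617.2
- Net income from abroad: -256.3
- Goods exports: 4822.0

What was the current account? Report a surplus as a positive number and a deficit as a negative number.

Goods balance = 4822.0 - 6362.3 = -1540.3
Services balance = 3617.2 - 2350.9 = 1266.3
Trade balance (goods + services) = -1540.3 + 1266.3 = -274.0
Net primary income = -256.3
Net secondary income = 129.3 - 220.3 = -91.0
Current account = -274.0 + (-256.3) + (-91.0) = -621.3

-621.3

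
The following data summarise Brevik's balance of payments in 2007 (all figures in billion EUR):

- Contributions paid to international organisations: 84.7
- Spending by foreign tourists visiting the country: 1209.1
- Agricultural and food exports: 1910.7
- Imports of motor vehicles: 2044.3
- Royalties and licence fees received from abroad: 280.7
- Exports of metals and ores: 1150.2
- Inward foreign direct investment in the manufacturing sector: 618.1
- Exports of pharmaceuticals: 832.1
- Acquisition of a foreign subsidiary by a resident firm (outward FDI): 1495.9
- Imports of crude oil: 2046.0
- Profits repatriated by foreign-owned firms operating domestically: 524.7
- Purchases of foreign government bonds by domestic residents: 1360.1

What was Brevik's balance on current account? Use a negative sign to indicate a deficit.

683.1

Goods: 832.1 + 1150.2 - 2044.3 - 2046.0 + 1910.7 = -197.3
Services: 280.7 + 1209.1 = 1489.8
Primary income: -524.7
Secondary income: -84.7
Current account = (-197.3) + 1489.8 + (-524.7) + (-84.7) = 683.1
(Excluded from the current account — financial account: inward foreign direct investment in the manufacturing sector 618.1, acquisition of a foreign subsidiary by a resident firm (outward FDI) 1495.9, purchases of foreign government bonds by domestic residents 1360.1.)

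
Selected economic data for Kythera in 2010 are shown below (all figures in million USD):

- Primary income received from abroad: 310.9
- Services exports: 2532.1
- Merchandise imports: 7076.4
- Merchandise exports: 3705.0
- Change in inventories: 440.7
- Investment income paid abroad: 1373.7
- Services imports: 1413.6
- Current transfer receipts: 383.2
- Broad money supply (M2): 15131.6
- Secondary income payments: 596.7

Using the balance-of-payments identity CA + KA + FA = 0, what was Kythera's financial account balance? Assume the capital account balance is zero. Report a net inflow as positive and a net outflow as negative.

3529.2

Goods balance = 3705.0 - 7076.4 = -3371.4
Services balance = 2532.1 - 1413.6 = 1118.5
Trade balance (goods + services) = -3371.4 + 1118.5 = -2252.9
Net primary income = 310.9 - 1373.7 = -1062.8
Net secondary income = 383.2 - 596.7 = -213.5
Current account = -2252.9 + (-1062.8) + (-213.5) = -3529.2
Financial account = -(-3529.2) = 3529.2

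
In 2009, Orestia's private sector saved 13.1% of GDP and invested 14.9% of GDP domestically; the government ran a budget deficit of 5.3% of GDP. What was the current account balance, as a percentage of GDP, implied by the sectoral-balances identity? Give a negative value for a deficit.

-7.1

By the sectoral-balances identity, CA = (S_private - I) + (T - G).
Private balance = 13.1 - 14.9 = -1.8
Government balance (T - G) = -5.3
CA = -1.8 + (-5.3) = -7.1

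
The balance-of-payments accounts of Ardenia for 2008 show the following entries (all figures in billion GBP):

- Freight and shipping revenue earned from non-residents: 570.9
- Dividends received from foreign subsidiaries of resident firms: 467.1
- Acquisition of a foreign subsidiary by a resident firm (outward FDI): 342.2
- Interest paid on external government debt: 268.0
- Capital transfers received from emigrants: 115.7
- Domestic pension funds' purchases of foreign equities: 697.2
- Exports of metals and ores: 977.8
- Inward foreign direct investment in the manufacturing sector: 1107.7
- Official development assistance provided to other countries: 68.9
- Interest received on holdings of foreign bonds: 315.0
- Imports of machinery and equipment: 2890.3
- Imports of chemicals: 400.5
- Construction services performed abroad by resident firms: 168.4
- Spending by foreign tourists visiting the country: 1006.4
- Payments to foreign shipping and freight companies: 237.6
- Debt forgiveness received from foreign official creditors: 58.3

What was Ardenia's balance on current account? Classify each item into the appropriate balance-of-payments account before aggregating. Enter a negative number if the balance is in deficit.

-359.7

Goods: -2890.3 - 400.5 + 977.8 = -2313.0
Services: 168.4 - 237.6 + 1006.4 + 570.9 = 1508.1
Primary income: -268.0 + 467.1 + 315.0 = 514.1
Secondary income: -68.9
Current account = (-2313.0) + 1508.1 + 514.1 + (-68.9) = -359.7
(Excluded from the current account — financial account: acquisition of a foreign subsidiary by a resident firm (outward FDI) 342.2, domestic pension funds' purchases of foreign equities 697.2, inward foreign direct investment in the manufacturing sector 1107.7; capital account: capital transfers received from emigrants 115.7, debt forgiveness received from foreign official creditors 58.3.)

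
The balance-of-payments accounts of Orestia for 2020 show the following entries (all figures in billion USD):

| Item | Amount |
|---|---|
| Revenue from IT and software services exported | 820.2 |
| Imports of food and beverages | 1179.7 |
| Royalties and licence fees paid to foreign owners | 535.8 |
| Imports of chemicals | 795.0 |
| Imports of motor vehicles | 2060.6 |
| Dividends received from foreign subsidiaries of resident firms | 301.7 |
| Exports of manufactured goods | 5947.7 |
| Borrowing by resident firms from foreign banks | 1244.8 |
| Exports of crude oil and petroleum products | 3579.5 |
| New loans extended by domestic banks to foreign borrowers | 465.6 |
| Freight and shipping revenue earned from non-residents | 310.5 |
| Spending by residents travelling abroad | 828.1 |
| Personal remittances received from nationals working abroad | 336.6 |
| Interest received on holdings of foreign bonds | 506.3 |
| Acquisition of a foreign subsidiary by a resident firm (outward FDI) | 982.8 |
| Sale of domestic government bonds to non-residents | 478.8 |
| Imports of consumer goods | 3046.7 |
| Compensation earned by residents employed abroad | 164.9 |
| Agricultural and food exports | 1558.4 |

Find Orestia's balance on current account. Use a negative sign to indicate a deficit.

Goods: -2060.6 + 3579.5 + 1558.4 - 3046.7 - 795.0 - 1179.7 + 5947.7 = 4003.6
Services: 820.2 + 310.5 - 828.1 - 535.8 = -233.2
Primary income: 506.3 + 301.7 + 164.9 = 972.9
Secondary income: 336.6
Current account = 4003.6 + (-233.2) + 972.9 + 336.6 = 5079.9
(Excluded from the current account — financial account: borrowing by resident firms from foreign banks 1244.8, new loans extended by domestic banks to foreign borrowers 465.6, acquisition of a foreign subsidiary by a resident firm (outward FDI) 982.8, sale of domestic government bonds to non-residents 478.8.)

5079.9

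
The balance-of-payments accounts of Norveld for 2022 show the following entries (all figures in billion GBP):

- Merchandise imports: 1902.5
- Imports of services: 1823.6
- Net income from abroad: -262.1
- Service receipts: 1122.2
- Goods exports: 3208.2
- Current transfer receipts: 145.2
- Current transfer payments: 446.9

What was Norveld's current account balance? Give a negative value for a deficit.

Goods balance = 3208.2 - 1902.5 = 1305.7
Services balance = 1122.2 - 1823.6 = -701.4
Trade balance (goods + services) = 1305.7 + (-701.4) = 604.3
Net primary income = -262.1
Net secondary income = 145.2 - 446.9 = -301.7
Current account = 604.3 + (-262.1) + (-301.7) = 40.5

40.5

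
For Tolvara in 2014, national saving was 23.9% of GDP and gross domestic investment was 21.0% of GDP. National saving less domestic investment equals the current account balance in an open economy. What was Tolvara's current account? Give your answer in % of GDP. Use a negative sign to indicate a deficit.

CA = S - I = 23.9 - 21.0 = 2.9

2.9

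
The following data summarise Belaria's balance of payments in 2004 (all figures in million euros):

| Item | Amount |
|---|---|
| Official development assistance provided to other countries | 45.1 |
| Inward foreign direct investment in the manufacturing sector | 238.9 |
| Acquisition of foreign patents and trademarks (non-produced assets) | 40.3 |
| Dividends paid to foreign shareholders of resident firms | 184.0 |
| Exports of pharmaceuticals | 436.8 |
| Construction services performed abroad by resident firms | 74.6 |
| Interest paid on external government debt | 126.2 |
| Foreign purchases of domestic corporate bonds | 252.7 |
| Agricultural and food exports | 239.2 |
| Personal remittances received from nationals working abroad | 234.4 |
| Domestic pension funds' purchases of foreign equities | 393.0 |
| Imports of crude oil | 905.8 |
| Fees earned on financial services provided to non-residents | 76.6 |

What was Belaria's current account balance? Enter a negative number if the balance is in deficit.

-199.5

Goods: -905.8 + 239.2 + 436.8 = -229.8
Services: 76.6 + 74.6 = 151.2
Primary income: -184.0 - 126.2 = -310.2
Secondary income: -45.1 + 234.4 = 189.3
Current account = (-229.8) + 151.2 + (-310.2) + 189.3 = -199.5
(Excluded from the current account — financial account: inward foreign direct investment in the manufacturing sector 238.9, foreign purchases of domestic corporate bonds 252.7, domestic pension funds' purchases of foreign equities 393.0; capital account: acquisition of foreign patents and trademarks (non-produced assets) 40.3.)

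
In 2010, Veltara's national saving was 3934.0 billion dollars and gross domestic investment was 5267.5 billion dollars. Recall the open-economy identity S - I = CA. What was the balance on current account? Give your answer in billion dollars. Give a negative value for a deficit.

-1333.5

CA = S - I = 3934.0 - 5267.5 = -1333.5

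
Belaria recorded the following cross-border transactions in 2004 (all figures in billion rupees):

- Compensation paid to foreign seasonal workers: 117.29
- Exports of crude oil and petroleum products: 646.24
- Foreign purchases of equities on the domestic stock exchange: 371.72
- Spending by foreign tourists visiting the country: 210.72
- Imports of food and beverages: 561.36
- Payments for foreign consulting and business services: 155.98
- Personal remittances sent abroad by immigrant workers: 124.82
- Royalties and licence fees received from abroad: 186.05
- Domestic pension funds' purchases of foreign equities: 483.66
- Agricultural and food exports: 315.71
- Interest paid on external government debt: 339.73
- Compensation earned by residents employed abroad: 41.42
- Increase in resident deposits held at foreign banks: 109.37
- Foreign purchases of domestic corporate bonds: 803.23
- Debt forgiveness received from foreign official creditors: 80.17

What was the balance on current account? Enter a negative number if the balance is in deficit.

100.96

Goods: 646.24 - 561.36 + 315.71 = 400.59
Services: -155.98 + 186.05 + 210.72 = 240.79
Primary income: -339.73 - 117.29 + 41.42 = -415.60
Secondary income: -124.82
Current account = 400.59 + 240.79 + (-415.60) + (-124.82) = 100.96
(Excluded from the current account — financial account: foreign purchases of equities on the domestic stock exchange 371.72, domestic pension funds' purchases of foreign equities 483.66, increase in resident deposits held at foreign banks 109.37, foreign purchases of domestic corporate bonds 803.23; capital account: debt forgiveness received from foreign official creditors 80.17.)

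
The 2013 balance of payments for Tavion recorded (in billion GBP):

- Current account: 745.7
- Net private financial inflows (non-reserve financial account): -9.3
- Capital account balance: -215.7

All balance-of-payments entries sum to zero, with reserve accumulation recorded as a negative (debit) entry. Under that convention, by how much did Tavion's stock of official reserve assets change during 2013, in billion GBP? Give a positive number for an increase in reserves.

520.7

Official reserve transactions balance = -(745.7 + (-215.7) + (-9.3)) = -520.7
An accumulation of reserves is recorded as a debit (negative entry), so the change in the stock of reserves is the negative of that balance.
Change in official reserves = -(-520.7) = 520.7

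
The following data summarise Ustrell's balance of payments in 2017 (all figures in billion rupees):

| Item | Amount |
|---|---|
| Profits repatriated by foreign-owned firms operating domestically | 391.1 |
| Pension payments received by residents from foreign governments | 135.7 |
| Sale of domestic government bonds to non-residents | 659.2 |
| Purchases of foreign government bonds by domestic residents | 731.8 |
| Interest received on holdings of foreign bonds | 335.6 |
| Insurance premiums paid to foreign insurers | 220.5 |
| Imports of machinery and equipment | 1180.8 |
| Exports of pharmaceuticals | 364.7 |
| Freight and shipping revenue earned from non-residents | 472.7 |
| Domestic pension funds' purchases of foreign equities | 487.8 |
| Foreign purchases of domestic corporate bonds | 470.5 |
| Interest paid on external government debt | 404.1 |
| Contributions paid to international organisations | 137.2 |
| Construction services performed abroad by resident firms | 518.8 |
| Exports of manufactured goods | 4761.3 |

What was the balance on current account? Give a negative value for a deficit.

Goods: 4761.3 - 1180.8 + 364.7 = 3945.2
Services: -220.5 + 472.7 + 518.8 = 771.0
Primary income: -391.1 - 404.1 + 335.6 = -459.6
Secondary income: 135.7 - 137.2 = -1.5
Current account = 3945.2 + 771.0 + (-459.6) + (-1.5) = 4255.1
(Excluded from the current account — financial account: sale of domestic government bonds to non-residents 659.2, purchases of foreign government bonds by domestic residents 731.8, domestic pension funds' purchases of foreign equities 487.8, foreign purchases of domestic corporate bonds 470.5.)

4255.1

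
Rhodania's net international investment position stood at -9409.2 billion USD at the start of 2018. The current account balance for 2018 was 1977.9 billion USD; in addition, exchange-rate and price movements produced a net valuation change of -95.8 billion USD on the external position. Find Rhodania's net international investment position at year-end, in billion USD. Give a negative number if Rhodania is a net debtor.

Change in NIIP = current account + net valuation change = 1977.9 + (-95.8) = 1882.1
End-of-year NIIP = -9409.2 + 1882.1 = -7527.1

-7527.1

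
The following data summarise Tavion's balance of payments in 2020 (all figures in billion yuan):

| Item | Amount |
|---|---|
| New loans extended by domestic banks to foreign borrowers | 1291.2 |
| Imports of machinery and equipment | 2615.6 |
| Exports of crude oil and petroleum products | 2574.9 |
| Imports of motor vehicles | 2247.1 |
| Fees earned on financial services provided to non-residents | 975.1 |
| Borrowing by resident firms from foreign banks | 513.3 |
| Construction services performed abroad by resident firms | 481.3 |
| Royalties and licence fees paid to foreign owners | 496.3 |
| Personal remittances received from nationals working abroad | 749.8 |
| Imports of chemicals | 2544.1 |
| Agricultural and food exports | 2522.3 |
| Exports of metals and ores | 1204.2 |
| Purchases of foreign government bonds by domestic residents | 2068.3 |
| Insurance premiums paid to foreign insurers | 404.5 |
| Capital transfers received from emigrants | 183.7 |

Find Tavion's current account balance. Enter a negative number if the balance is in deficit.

200.0

Goods: -2247.1 + 2522.3 + 2574.9 - 2615.6 - 2544.1 + 1204.2 = -1105.4
Services: -404.5 + 975.1 - 496.3 + 481.3 = 555.6
Secondary income: 749.8
Current account = (-1105.4) + 555.6 + 749.8 = 200.0
(Excluded from the current account — financial account: new loans extended by domestic banks to foreign borrowers 1291.2, borrowing by resident firms from foreign banks 513.3, purchases of foreign government bonds by domestic residents 2068.3; capital account: capital transfers received from emigrants 183.7.)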